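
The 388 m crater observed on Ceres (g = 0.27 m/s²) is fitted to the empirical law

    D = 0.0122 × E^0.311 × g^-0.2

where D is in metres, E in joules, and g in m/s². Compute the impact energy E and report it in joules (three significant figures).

Rearranging: E = [D / (0.0122 · g^-0.2)]^(1/0.311).
g^-0.2 = 0.27^-0.2 = 1.299
D / (0.0122 × 1.299) = 388 / (0.01585) = 2.448 × 10^4
E = (2.448 × 10^4)^3.2154 = 1.294 × 10^14 J

E ≈ 1.29 × 10^14 J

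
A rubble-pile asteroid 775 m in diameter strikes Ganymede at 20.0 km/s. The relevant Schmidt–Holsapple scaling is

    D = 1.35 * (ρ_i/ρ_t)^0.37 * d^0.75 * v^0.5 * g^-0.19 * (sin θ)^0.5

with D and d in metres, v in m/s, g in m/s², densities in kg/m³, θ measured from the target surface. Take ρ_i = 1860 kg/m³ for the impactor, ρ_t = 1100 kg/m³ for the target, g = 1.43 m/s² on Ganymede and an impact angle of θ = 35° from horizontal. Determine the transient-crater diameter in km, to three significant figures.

In SI units: v = 20000 m/s.
(ρ_i/ρ_t)^0.37 = (1860/1100)^0.37 = 1.215
d^0.75 = 775^0.75 = 146.9
v^0.5 = 20000^0.5 = 141.4
g^-0.19 = 1.43^-0.19 = 0.9343
(sin 35°)^0.5 = 0.5736^0.5 = 0.7574
D = 1.35 × 1.215 × 146.9 × 141.4 × 0.9343 × 0.7574 = 24110 m
   = 24.11 km

D ≈ 24.1 km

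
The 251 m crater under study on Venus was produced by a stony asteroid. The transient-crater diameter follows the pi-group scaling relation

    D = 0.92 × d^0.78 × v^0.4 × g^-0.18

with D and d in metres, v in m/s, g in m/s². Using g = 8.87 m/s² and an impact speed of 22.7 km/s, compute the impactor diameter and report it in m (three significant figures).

Rearranging for d: d = [D / (0.92 · 22700^0.4 · 8.87^-0.18)]^(1/0.78).
22700^0.4 = 55.26
8.87^-0.18 = 0.6751
Denominator = 0.92 × 55.26 × 0.6751 = 34.32
D / 34.32 = 251 / 34.32 = 7.314
d = 7.314^(1/0.78) = 7.314^1.2821 = 12.82 m

d ≈ 12.8 m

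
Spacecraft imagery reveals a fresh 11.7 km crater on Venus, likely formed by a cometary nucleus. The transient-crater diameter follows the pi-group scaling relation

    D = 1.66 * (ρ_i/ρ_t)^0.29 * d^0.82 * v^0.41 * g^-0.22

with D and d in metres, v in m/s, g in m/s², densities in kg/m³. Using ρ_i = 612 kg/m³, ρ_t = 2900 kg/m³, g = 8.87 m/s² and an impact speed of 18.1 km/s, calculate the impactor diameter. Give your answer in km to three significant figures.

d ≈ 1.14 km

Rearranging for d: d = [D / (1.66 · (612/2900)^0.29 · 18100^0.41 · 8.87^-0.22)]^(1/0.82).
D = 11700 m.
(612/2900)^0.29 = 0.6369
18100^0.41 = 55.67
8.87^-0.22 = 0.6187
Denominator = 1.66 × 0.6369 × 55.67 × 0.6187 = 36.42
D / 36.42 = 11700 / 36.42 = 321.3
d = 321.3^(1/0.82) = 321.3^1.2195 = 1141 m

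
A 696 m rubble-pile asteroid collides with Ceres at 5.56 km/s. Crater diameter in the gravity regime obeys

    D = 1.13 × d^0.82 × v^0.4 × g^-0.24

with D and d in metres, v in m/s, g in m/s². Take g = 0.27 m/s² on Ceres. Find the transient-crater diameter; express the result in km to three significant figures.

D ≈ 10.4 km

In SI units: v = 5560 m/s.
d^0.82 = 696^0.82 = 214.3
v^0.4 = 5560^0.4 = 31.48
g^-0.24 = 0.27^-0.24 = 1.369
D = 1.13 × 214.3 × 31.48 × 1.369 = 10436 m
   = 10.44 km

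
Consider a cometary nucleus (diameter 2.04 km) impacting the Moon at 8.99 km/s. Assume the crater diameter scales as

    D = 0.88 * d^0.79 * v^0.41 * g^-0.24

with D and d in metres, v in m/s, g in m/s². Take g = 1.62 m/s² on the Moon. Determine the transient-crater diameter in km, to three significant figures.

In SI units: d = 2040 m, v = 8990 m/s.
d^0.79 = 2040^0.79 = 411.7
v^0.41 = 8990^0.41 = 41.79
g^-0.24 = 1.62^-0.24 = 0.8907
D = 0.88 × 411.7 × 41.79 × 0.8907 = 13486 m
   = 13.49 km

D ≈ 13.5 km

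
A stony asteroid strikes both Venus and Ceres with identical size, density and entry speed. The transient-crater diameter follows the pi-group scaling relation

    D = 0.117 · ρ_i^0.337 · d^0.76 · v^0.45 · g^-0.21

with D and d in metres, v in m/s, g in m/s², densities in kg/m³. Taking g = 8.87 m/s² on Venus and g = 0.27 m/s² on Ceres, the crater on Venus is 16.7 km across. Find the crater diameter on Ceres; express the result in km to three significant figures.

All impactor-dependent factors cancel in the ratio, leaving D_Ceres/D_Venus = (g_Ceres/g_Venus)^-0.21.
(0.27/8.87)^-0.21 = 0.03044^-0.21 = 2.082
D_Ceres = 2.082 × 16.7 km = 34.8 km

D ≈ 34.8 km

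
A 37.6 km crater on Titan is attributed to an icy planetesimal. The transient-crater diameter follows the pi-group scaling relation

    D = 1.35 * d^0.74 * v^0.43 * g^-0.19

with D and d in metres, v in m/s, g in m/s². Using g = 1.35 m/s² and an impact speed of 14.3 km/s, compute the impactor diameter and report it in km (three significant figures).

Rearranging for d: d = [D / (1.35 · 14300^0.43 · 1.35^-0.19)]^(1/0.74).
D = 37600 m.
14300^0.43 = 61.21
1.35^-0.19 = 0.9446
Denominator = 1.35 × 61.21 × 0.9446 = 78.06
D / 78.06 = 37600 / 78.06 = 481.7
d = 481.7^(1/0.74) = 481.7^1.3514 = 4222 m

d ≈ 4.22 km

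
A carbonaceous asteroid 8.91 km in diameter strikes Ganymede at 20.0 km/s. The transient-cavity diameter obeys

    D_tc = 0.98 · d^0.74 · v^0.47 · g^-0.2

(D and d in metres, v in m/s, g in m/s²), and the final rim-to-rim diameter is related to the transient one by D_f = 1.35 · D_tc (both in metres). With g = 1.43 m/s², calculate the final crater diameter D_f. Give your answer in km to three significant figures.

D_f ≈ 108 km

In SI: d = 8910 m, v = 20000 m/s.
d^0.74 = 8910^0.74 = 837.4
v^0.47 = 20000^0.47 = 105.1
g^-0.2 = 1.43^-0.2 = 0.9310
D_tc = 0.98 × 837.4 × 105.1 × 0.9310 = 80300 m
D_f = 1.35 × 80300 = 1.084 × 10^5 m
     = 108.4 km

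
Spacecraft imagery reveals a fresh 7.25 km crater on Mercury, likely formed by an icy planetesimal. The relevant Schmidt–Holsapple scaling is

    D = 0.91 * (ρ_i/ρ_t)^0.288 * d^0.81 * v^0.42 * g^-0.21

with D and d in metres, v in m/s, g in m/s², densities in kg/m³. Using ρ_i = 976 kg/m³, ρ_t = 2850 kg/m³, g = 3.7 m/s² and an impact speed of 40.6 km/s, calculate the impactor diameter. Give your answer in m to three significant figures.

d ≈ 549 m

Rearranging for d: d = [D / (0.91 · (976/2850)^0.288 · 40600^0.42 · 3.7^-0.21)]^(1/0.81).
D = 7250 m.
(976/2850)^0.288 = 0.7345
40600^0.42 = 86.21
3.7^-0.21 = 0.7598
Denominator = 0.91 × 0.7345 × 86.21 × 0.7598 = 43.78
D / 43.78 = 7250 / 43.78 = 165.6
d = 165.6^(1/0.81) = 165.6^1.2346 = 549.1 m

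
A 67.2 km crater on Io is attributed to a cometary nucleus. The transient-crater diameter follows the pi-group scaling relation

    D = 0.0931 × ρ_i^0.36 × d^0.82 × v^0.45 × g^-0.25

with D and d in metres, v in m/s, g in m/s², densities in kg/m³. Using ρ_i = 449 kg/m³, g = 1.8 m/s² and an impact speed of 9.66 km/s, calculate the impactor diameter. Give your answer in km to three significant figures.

d ≈ 7.43 km

Rearranging for d: d = [D / (0.0931 · 449^0.36 · 9660^0.45 · 1.8^-0.25)]^(1/0.82).
D = 67200 m.
449^0.36 = 9.012
9660^0.45 = 62.12
1.8^-0.25 = 0.8633
Denominator = 0.0931 × 9.012 × 62.12 × 0.8633 = 44.99
D / 44.99 = 67200 / 44.99 = 1494
d = 1494^(1/0.82) = 1494^1.2195 = 7432 m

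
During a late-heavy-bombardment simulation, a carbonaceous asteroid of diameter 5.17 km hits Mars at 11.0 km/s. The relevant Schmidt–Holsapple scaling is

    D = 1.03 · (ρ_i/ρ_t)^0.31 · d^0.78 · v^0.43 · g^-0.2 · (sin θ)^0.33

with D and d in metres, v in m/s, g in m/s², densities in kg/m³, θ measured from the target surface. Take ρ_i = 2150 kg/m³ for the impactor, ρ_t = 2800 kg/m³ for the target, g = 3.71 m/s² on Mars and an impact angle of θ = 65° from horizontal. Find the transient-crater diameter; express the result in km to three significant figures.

D ≈ 30.5 km

In SI units: d = 5170 m, v = 11000 m/s.
(ρ_i/ρ_t)^0.31 = (2150/2800)^0.31 = 0.9214
d^0.78 = 5170^0.78 = 788.0
v^0.43 = 11000^0.43 = 54.68
g^-0.2 = 3.71^-0.2 = 0.7694
(sin 65°)^0.33 = 0.9063^0.33 = 0.9681
D = 1.03 × 0.9214 × 788.0 × 54.68 × 0.7694 × 0.9681 = 30459 m
   = 30.46 km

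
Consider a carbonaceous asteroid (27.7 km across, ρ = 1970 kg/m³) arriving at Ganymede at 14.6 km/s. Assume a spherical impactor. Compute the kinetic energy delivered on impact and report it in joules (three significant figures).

d = 27700 m; v = 14600 m/s.
Mass m = (π/6) ρ d³ = (π/6) × 1970 × (27700)³ = 2.192 × 10^16 kg
E = ½ m v² = 0.5 × 2.192 × 10^16 × (14600)² = 2.336 × 10^24 J

E ≈ 2.34 × 10^24 J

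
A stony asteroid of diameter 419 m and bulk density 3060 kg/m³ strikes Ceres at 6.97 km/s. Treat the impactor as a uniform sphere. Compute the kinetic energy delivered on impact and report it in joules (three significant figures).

v = 6970 m/s.
Mass m = (π/6) ρ d³ = (π/6) × 3060 × (419)³ = 1.179 × 10^11 kg
E = ½ m v² = 0.5 × 1.179 × 10^11 × (6970)² = 2.864 × 10^18 J

E ≈ 2.86 × 10^18 J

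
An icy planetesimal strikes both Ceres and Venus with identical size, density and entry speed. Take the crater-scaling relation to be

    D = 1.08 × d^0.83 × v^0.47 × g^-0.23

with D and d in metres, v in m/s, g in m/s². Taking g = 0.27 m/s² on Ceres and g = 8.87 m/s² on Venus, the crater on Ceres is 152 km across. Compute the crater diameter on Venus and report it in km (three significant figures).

D ≈ 68.1 km

All impactor-dependent factors cancel in the ratio, leaving D_Venus/D_Ceres = (g_Venus/g_Ceres)^-0.23.
(8.87/0.27)^-0.23 = 32.85^-0.23 = 0.4479
D_Venus = 0.4479 × 152 km = 68.1 km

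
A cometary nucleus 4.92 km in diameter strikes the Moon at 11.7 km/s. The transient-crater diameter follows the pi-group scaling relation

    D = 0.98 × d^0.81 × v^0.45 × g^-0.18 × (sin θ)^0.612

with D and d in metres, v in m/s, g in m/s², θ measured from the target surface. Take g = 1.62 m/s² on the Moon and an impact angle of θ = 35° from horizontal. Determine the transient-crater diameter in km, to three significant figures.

In SI units: d = 4920 m, v = 11700 m/s.
d^0.81 = 4920^0.81 = 978.3
v^0.45 = 11700^0.45 = 67.71
g^-0.18 = 1.62^-0.18 = 0.9168
(sin 35°)^0.612 = 0.5736^0.612 = 0.7117
D = 0.98 × 978.3 × 67.71 × 0.9168 × 0.7117 = 42357 m
   = 42.36 km

D ≈ 42.4 km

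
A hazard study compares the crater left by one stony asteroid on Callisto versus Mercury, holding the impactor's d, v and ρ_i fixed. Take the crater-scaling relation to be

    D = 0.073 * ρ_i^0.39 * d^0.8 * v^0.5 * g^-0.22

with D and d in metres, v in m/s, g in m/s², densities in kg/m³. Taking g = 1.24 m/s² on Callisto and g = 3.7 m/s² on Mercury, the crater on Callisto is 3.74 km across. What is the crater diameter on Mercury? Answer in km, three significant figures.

D ≈ 2.94 km

All impactor-dependent factors cancel in the ratio, leaving D_Mercury/D_Callisto = (g_Mercury/g_Callisto)^-0.22.
(3.7/1.24)^-0.22 = 2.984^-0.22 = 0.7862
D_Mercury = 0.7862 × 3.74 km = 2.94 km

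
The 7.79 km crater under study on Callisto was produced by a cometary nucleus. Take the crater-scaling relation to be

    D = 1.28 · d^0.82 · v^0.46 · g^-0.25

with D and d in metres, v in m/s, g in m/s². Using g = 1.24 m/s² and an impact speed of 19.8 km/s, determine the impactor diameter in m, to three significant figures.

d ≈ 171 m

Rearranging for d: d = [D / (1.28 · 19800^0.46 · 1.24^-0.25)]^(1/0.82).
D = 7790 m.
19800^0.46 = 94.73
1.24^-0.25 = 0.9476
Denominator = 1.28 × 94.73 × 0.9476 = 114.9
D / 114.9 = 7790 / 114.9 = 67.80
d = 67.80^(1/0.82) = 67.80^1.2195 = 171.1 m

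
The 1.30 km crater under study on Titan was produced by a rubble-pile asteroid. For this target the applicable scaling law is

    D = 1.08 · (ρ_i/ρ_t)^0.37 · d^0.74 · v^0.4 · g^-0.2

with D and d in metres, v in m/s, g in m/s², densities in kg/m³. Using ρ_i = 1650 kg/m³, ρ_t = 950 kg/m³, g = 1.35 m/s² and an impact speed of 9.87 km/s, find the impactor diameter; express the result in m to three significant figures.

d ≈ 83.0 m

Rearranging for d: d = [D / (1.08 · (1650/950)^0.37 · 9870^0.4 · 1.35^-0.2)]^(1/0.74).
D = 1300 m.
(1650/950)^0.37 = 1.227
9870^0.4 = 39.60
1.35^-0.2 = 0.9417
Denominator = 1.08 × 1.227 × 39.60 × 0.9417 = 49.42
D / 49.42 = 1300 / 49.42 = 26.31
d = 26.31^(1/0.74) = 26.31^1.3514 = 83.01 m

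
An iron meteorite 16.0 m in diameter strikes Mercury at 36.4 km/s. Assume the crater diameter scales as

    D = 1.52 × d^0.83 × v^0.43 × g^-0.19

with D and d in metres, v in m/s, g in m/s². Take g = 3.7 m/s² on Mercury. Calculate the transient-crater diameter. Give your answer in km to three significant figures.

D ≈ 1.08 km

In SI units: v = 36400 m/s.
d^0.83 = 16^0.83 = 9.987
v^0.43 = 36400^0.43 = 91.47
g^-0.19 = 3.7^-0.19 = 0.7799
D = 1.52 × 9.987 × 91.47 × 0.7799 = 1083 m
   = 1.083 km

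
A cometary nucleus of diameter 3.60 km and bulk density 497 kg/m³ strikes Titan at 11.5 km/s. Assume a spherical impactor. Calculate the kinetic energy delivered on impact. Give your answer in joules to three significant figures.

E ≈ 8.03 × 10^20 J

d = 3600 m; v = 11500 m/s.
Mass m = (π/6) ρ d³ = (π/6) × 497 × (3600)³ = 1.214 × 10^13 kg
E = ½ m v² = 0.5 × 1.214 × 10^13 × (11500)² = 8.028 × 10^20 J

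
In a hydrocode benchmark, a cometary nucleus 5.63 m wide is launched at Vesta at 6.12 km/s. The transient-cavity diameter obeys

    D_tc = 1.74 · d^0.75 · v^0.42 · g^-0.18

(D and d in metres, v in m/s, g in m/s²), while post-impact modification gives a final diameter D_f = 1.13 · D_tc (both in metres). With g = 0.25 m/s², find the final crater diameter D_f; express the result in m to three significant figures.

v = 6120 m/s.
d^0.75 = 5.63^0.75 = 3.655
v^0.42 = 6120^0.42 = 38.94
g^-0.18 = 0.25^-0.18 = 1.283
D_tc = 1.74 × 3.655 × 38.94 × 1.283 = 317.7 m
D_f = 1.13 × 317.7 = 359.0 m

D_f ≈ 359 m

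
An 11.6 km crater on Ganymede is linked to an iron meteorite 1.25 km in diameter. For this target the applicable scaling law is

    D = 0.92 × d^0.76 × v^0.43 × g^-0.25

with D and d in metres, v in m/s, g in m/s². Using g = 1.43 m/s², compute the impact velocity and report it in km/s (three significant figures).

v ≈ 14.2 km/s

Rearranging for v: v = [D / (0.92 · 1250^0.76 · 1.43^-0.25)]^(1/0.43).
D = 11600 m.
1250^0.76 = 225.8
1.43^-0.25 = 0.9145
Denominator = 0.92 × 225.8 × 0.9145 = 190.0
D / 190.0 = 11600 / 190.0 = 61.05
v = 61.05^(1/0.43) = 61.05^2.3256 = 14216 m/s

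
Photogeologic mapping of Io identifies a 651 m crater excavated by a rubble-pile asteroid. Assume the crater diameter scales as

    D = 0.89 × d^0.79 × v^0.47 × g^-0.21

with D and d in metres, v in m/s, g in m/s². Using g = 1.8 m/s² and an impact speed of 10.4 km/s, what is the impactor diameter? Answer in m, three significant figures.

Rearranging for d: d = [D / (0.89 · 10400^0.47 · 1.8^-0.21)]^(1/0.79).
10400^0.47 = 77.27
1.8^-0.21 = 0.8839
Denominator = 0.89 × 77.27 × 0.8839 = 60.79
D / 60.79 = 651 / 60.79 = 10.71
d = 10.71^(1/0.79) = 10.71^1.2658 = 20.11 m

d ≈ 20.1 m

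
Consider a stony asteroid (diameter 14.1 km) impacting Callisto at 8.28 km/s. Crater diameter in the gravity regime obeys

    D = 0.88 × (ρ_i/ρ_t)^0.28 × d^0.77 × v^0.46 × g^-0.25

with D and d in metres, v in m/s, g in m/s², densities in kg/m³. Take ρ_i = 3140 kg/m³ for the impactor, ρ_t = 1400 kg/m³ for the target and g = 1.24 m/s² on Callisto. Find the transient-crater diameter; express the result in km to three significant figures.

In SI units: d = 14100 m, v = 8280 m/s.
(ρ_i/ρ_t)^0.28 = (3140/1400)^0.28 = 1.254
d^0.77 = 14100^0.77 = 1566
v^0.46 = 8280^0.46 = 63.43
g^-0.25 = 1.24^-0.25 = 0.9476
D = 0.88 × 1.254 × 1566 × 63.43 × 0.9476 = 1.039 × 10^5 m
   = 103.9 km

D ≈ 104 km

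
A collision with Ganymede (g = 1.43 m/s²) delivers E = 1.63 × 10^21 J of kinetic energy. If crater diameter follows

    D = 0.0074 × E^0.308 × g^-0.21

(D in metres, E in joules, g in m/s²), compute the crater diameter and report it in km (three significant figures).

D ≈ 23.4 km

E^0.308 = (1.63 × 10^21)^0.308 = 3.415 × 10^6
g^-0.21 = 1.43^-0.21 = 0.9276
D = 0.0074 × 3.415 × 10^6 × 0.9276 = 23441 m
   = 23.44 km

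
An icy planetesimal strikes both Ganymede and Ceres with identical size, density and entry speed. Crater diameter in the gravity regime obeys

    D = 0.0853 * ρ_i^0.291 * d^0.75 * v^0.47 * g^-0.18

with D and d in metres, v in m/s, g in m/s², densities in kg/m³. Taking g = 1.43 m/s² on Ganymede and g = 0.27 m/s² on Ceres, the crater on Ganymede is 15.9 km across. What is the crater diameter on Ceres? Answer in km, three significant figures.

D ≈ 21.5 km

All impactor-dependent factors cancel in the ratio, leaving D_Ceres/D_Ganymede = (g_Ceres/g_Ganymede)^-0.18.
(0.27/1.43)^-0.18 = 0.1888^-0.18 = 1.350
D_Ceres = 1.350 × 15.9 km = 21.5 km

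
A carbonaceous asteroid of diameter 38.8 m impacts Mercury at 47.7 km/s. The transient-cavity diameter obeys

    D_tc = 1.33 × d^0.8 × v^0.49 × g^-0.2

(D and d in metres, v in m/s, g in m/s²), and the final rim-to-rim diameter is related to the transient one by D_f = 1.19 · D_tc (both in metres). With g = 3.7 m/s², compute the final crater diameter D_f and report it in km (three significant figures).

v = 47700 m/s.
d^0.8 = 38.8^0.8 = 18.67
v^0.49 = 47700^0.49 = 196.1
g^-0.2 = 3.7^-0.2 = 0.7698
D_tc = 1.33 × 18.67 × 196.1 × 0.7698 = 3748 m
D_f = 1.19 × 3748 = 4460 m
     = 4.460 km

D_f ≈ 4.46 km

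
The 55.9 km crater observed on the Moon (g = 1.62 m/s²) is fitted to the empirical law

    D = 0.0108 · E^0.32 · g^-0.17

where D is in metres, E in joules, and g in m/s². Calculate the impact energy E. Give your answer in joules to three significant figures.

Rearranging: E = [D / (0.0108 · g^-0.17)]^(1/0.32).
D = 55900 m.
g^-0.17 = 1.62^-0.17 = 0.9213
D / (0.0108 × 0.9213) = 55900 / (9.950 × 10^-3) = 5.618 × 10^6
E = (5.618 × 10^6)^3.125 = 1.237 × 10^21 J

E ≈ 1.24 × 10^21 J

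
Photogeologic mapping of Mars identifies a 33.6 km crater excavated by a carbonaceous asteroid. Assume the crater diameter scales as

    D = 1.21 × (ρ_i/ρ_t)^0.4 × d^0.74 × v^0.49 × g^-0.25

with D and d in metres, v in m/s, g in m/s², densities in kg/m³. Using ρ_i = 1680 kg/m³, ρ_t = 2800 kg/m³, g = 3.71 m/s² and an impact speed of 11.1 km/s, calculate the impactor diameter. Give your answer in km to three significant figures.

d ≈ 4.35 km

Rearranging for d: d = [D / (1.21 · (1680/2800)^0.4 · 11100^0.49 · 3.71^-0.25)]^(1/0.74).
D = 33600 m.
(1680/2800)^0.4 = 0.8152
11100^0.49 = 95.99
3.71^-0.25 = 0.7205
Denominator = 1.21 × 0.8152 × 95.99 × 0.7205 = 68.22
D / 68.22 = 33600 / 68.22 = 492.5
d = 492.5^(1/0.74) = 492.5^1.3514 = 4350 m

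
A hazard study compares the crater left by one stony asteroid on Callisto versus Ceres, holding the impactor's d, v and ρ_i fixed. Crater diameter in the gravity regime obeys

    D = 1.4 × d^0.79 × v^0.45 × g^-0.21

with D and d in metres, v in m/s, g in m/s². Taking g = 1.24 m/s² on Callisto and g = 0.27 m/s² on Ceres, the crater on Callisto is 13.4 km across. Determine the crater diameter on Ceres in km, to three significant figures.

All impactor-dependent factors cancel in the ratio, leaving D_Ceres/D_Callisto = (g_Ceres/g_Callisto)^-0.21.
(0.27/1.24)^-0.21 = 0.2177^-0.21 = 1.377
D_Ceres = 1.377 × 13.4 km = 18.5 km

D ≈ 18.5 km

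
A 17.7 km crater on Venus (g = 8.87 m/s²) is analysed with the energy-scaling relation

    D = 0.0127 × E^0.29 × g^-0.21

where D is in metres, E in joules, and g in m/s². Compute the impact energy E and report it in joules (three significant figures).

Rearranging: E = [D / (0.0127 · g^-0.21)]^(1/0.29).
D = 17700 m.
g^-0.21 = 8.87^-0.21 = 0.6323
D / (0.0127 × 0.6323) = 17700 / (8.030 × 10^-3) = 2.204 × 10^6
E = (2.204 × 10^6)^3.4483 = 7.470 × 10^21 J

E ≈ 7.47 × 10^21 J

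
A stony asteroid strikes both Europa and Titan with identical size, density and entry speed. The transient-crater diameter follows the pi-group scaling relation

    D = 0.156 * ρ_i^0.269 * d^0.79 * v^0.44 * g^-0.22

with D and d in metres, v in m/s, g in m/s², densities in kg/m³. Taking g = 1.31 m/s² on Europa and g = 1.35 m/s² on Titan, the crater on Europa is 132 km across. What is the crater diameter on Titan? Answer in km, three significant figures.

All impactor-dependent factors cancel in the ratio, leaving D_Titan/D_Europa = (g_Titan/g_Europa)^-0.22.
(1.35/1.31)^-0.22 = 1.031^-0.22 = 0.9933
D_Titan = 0.9933 × 132 km = 131 km

D ≈ 131 km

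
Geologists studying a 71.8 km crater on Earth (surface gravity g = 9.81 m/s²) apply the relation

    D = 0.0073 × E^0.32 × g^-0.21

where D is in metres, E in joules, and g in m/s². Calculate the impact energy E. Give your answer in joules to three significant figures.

E ≈ 3.19 × 10^22 J

Rearranging: E = [D / (0.0073 · g^-0.21)]^(1/0.32).
D = 71800 m.
g^-0.21 = 9.81^-0.21 = 0.6191
D / (0.0073 × 0.6191) = 71800 / (4.519 × 10^-3) = 1.589 × 10^7
E = (1.589 × 10^7)^3.125 = 3.188 × 10^22 J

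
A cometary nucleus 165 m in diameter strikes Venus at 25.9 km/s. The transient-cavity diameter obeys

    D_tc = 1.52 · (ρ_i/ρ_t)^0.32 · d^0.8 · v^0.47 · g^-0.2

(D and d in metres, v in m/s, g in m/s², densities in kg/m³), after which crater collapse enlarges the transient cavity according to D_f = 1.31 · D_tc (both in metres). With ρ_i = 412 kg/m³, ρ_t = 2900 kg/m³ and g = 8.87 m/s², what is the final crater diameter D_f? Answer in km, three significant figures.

v = 25900 m/s.
(ρ_i/ρ_t)^0.32 = (412/2900)^0.32 = 0.5355
d^0.8 = 165^0.8 = 59.43
v^0.47 = 25900^0.47 = 118.6
g^-0.2 = 8.87^-0.2 = 0.6463
D_tc = 1.52 × 0.5355 × 59.43 × 118.6 × 0.6463 = 3708 m
D_f = 1.31 × 3708 = 4857 m
     = 4.857 km

D_f ≈ 4.86 km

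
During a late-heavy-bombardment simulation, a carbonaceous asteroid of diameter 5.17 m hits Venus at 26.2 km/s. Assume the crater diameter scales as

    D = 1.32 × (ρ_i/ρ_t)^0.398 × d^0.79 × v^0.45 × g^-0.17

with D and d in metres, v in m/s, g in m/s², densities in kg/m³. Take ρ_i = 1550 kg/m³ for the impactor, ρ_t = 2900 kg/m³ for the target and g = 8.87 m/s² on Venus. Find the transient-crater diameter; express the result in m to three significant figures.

In SI units: v = 26200 m/s.
(ρ_i/ρ_t)^0.398 = (1550/2900)^0.398 = 0.7793
d^0.79 = 5.17^0.79 = 3.661
v^0.45 = 26200^0.45 = 97.33
g^-0.17 = 8.87^-0.17 = 0.6900
D = 1.32 × 0.7793 × 3.661 × 97.33 × 0.6900 = 252.9 m

D ≈ 253 m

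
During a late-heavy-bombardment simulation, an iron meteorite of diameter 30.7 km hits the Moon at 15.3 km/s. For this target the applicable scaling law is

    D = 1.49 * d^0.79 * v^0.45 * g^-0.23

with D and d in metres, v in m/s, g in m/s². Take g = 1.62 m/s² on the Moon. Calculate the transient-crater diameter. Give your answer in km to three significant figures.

In SI units: d = 30700 m, v = 15300 m/s.
d^0.79 = 30700^0.79 = 3506
v^0.45 = 15300^0.45 = 76.40
g^-0.23 = 1.62^-0.23 = 0.8950
D = 1.49 × 3506 × 76.40 × 0.8950 = 3.572 × 10^5 m
   = 357.2 km

D ≈ 357 km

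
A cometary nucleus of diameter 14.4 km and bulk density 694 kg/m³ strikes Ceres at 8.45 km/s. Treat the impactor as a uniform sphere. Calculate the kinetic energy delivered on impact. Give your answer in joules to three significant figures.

d = 14400 m; v = 8450 m/s.
Mass m = (π/6) ρ d³ = (π/6) × 694 × (14400)³ = 1.085 × 10^15 kg
E = ½ m v² = 0.5 × 1.085 × 10^15 × (8450)² = 3.874 × 10^22 J

E ≈ 3.87 × 10^22 J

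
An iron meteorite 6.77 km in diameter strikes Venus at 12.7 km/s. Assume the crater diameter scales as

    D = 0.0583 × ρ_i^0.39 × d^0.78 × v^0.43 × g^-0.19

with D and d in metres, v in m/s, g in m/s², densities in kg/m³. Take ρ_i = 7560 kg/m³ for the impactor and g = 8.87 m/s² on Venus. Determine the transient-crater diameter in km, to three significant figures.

D ≈ 70.9 km

In SI units: d = 6770 m, v = 12700 m/s.
ρ_i^0.39 = 7560^0.39 = 32.56
d^0.78 = 6770^0.78 = 972.4
v^0.43 = 12700^0.43 = 58.16
g^-0.19 = 8.87^-0.19 = 0.6605
D = 0.0583 × 32.56 × 972.4 × 58.16 × 0.6605 = 70908 m
   = 70.91 km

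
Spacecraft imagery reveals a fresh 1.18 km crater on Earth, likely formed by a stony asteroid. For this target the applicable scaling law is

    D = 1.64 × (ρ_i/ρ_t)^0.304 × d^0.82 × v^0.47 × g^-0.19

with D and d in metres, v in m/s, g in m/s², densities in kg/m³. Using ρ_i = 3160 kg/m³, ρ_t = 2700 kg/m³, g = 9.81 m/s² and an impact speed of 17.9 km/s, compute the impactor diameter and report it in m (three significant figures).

Rearranging for d: d = [D / (1.64 · (3160/2700)^0.304 · 17900^0.47 · 9.81^-0.19)]^(1/0.82).
D = 1180 m.
(3160/2700)^0.304 = 1.049
17900^0.47 = 99.73
9.81^-0.19 = 0.6480
Denominator = 1.64 × 1.049 × 99.73 × 0.6480 = 111.2
D / 111.2 = 1180 / 111.2 = 10.61
d = 10.61^(1/0.82) = 10.61^1.2195 = 17.82 m

d ≈ 17.8 m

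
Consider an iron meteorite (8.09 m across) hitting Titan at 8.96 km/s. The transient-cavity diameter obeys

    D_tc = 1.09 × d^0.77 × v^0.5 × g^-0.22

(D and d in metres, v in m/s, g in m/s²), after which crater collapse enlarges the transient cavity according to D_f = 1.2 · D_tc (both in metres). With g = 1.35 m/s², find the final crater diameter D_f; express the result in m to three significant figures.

D_f ≈ 580 m

v = 8960 m/s.
d^0.77 = 8.09^0.77 = 5.002
v^0.5 = 8960^0.5 = 94.66
g^-0.22 = 1.35^-0.22 = 0.9361
D_tc = 1.09 × 5.002 × 94.66 × 0.9361 = 483.1 m
D_f = 1.2 × 483.1 = 579.7 m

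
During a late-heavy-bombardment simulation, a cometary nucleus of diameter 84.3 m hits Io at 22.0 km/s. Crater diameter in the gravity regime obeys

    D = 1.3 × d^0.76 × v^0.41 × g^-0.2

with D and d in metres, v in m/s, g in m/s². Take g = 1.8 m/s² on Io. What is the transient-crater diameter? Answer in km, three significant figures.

D ≈ 2.03 km

In SI units: v = 22000 m/s.
d^0.76 = 84.3^0.76 = 29.08
v^0.41 = 22000^0.41 = 60.31
g^-0.2 = 1.8^-0.2 = 0.8891
D = 1.3 × 29.08 × 60.31 × 0.8891 = 2027 m
   = 2.027 km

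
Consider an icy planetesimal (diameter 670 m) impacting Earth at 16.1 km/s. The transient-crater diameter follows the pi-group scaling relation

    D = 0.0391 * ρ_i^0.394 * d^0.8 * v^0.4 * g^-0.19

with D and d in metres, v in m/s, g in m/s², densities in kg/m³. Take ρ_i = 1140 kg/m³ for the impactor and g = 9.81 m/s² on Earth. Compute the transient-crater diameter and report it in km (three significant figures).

D ≈ 3.56 km

In SI units: v = 16100 m/s.
ρ_i^0.394 = 1140^0.394 = 16.01
d^0.8 = 670^0.8 = 182.3
v^0.4 = 16100^0.4 = 48.16
g^-0.19 = 9.81^-0.19 = 0.6480
D = 0.0391 × 16.01 × 182.3 × 48.16 × 0.6480 = 3561 m
   = 3.561 km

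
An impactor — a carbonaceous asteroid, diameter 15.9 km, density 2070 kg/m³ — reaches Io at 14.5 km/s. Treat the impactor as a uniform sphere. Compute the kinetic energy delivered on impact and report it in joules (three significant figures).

E ≈ 4.58 × 10^23 J

d = 15900 m; v = 14500 m/s.
Mass m = (π/6) ρ d³ = (π/6) × 2070 × (15900)³ = 4.357 × 10^15 kg
E = ½ m v² = 0.5 × 4.357 × 10^15 × (14500)² = 4.580 × 10^23 J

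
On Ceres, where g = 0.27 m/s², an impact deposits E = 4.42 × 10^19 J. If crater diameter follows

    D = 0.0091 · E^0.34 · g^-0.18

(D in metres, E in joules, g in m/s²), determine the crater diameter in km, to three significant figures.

D ≈ 55.1 km

E^0.34 = (4.42 × 10^19)^0.34 = 4.780 × 10^6
g^-0.18 = 0.27^-0.18 = 1.266
D = 0.0091 × 4.780 × 10^6 × 1.266 = 55068 m
   = 55.07 km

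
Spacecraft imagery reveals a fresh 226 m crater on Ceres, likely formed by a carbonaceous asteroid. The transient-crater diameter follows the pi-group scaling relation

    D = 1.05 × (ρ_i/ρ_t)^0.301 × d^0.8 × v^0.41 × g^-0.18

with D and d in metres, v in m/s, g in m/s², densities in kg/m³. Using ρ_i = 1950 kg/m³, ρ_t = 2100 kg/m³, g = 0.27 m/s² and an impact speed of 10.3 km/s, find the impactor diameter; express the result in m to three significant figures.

d ≈ 5.54 m

Rearranging for d: d = [D / (1.05 · (1950/2100)^0.301 · 10300^0.41 · 0.27^-0.18)]^(1/0.8).
(1950/2100)^0.301 = 0.9779
10300^0.41 = 44.18
0.27^-0.18 = 1.266
Denominator = 1.05 × 0.9779 × 44.18 × 1.266 = 57.43
D / 57.43 = 226 / 57.43 = 3.935
d = 3.935^(1/0.8) = 3.935^1.25 = 5.542 m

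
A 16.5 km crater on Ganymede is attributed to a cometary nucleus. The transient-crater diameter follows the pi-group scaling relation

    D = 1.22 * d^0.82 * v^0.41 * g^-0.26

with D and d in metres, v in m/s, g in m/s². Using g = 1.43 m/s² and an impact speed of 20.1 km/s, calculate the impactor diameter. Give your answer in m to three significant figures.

Rearranging for d: d = [D / (1.22 · 20100^0.41 · 1.43^-0.26)]^(1/0.82).
D = 16500 m.
20100^0.41 = 58.12
1.43^-0.26 = 0.9112
Denominator = 1.22 × 58.12 × 0.9112 = 64.61
D / 64.61 = 16500 / 64.61 = 255.4
d = 255.4^(1/0.82) = 255.4^1.2195 = 862.2 m

d ≈ 862 m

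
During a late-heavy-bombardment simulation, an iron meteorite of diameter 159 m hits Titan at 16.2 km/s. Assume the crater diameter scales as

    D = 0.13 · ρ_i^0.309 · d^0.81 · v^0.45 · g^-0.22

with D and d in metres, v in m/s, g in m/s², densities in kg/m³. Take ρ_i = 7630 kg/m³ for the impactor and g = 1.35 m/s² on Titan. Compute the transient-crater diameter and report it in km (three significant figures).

D ≈ 9.17 km

In SI units: v = 16200 m/s.
ρ_i^0.309 = 7630^0.309 = 15.84
d^0.81 = 159^0.81 = 60.69
v^0.45 = 16200^0.45 = 78.39
g^-0.22 = 1.35^-0.22 = 0.9361
D = 0.13 × 15.84 × 60.69 × 78.39 × 0.9361 = 9171 m
   = 9.171 km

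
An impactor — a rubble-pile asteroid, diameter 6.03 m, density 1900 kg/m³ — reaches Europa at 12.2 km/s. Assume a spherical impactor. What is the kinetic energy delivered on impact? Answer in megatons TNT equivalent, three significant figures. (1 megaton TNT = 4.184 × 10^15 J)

v = 12200 m/s.
Mass m = (π/6) ρ d³ = (π/6) × 1900 × (6.03)³ = 2.181 × 10^5 kg
E = ½ m v² = 0.5 × 2.181 × 10^5 × (12200)² = 1.623 × 10^13 J
   = 1.623 × 10^13 / 4.184×10^15 = 3.879 × 10^-3 Mt

E ≈ 3.88 × 10^-3 Mt TNT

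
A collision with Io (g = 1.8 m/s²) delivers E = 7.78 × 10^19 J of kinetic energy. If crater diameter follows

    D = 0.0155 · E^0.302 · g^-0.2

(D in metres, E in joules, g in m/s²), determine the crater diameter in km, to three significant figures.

E^0.302 = (7.78 × 10^19)^0.302 = 1.016 × 10^6
g^-0.2 = 1.8^-0.2 = 0.8891
D = 0.0155 × 1.016 × 10^6 × 0.8891 = 14002 m
   = 14.00 km

D ≈ 14.0 km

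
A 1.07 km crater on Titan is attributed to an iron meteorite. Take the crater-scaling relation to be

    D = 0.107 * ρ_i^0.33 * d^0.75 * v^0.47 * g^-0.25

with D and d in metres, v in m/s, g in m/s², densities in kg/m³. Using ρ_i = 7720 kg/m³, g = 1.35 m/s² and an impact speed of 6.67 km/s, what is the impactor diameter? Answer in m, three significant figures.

d ≈ 18.6 m

Rearranging for d: d = [D / (0.107 · 7720^0.33 · 6670^0.47 · 1.35^-0.25)]^(1/0.75).
D = 1070 m.
7720^0.33 = 19.18
6670^0.47 = 62.71
1.35^-0.25 = 0.9277
Denominator = 0.107 × 19.18 × 62.71 × 0.9277 = 119.4
D / 119.4 = 1070 / 119.4 = 8.961
d = 8.961^(1/0.75) = 8.961^1.3333 = 18.61 m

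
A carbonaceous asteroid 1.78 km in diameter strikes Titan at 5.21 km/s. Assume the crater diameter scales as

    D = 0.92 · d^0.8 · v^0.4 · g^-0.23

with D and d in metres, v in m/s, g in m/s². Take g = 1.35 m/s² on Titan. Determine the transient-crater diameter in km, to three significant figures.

D ≈ 10.5 km

In SI units: d = 1780 m, v = 5210 m/s.
d^0.8 = 1780^0.8 = 398.4
v^0.4 = 5210^0.4 = 30.67
g^-0.23 = 1.35^-0.23 = 0.9333
D = 0.92 × 398.4 × 30.67 × 0.9333 = 10492 m
   = 10.49 km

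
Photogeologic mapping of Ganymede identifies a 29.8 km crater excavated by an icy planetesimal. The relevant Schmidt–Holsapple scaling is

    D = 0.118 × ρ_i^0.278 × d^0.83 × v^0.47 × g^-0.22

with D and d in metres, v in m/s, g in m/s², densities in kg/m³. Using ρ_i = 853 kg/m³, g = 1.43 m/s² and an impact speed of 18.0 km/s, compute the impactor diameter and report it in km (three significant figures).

Rearranging for d: d = [D / (0.118 · 853^0.278 · 18000^0.47 · 1.43^-0.22)]^(1/0.83).
D = 29800 m.
853^0.278 = 6.528
18000^0.47 = 99.99
1.43^-0.22 = 0.9243
Denominator = 0.118 × 6.528 × 99.99 × 0.9243 = 71.19
D / 71.19 = 29800 / 71.19 = 418.6
d = 418.6^(1/0.83) = 418.6^1.2048 = 1441 m

d ≈ 1.44 km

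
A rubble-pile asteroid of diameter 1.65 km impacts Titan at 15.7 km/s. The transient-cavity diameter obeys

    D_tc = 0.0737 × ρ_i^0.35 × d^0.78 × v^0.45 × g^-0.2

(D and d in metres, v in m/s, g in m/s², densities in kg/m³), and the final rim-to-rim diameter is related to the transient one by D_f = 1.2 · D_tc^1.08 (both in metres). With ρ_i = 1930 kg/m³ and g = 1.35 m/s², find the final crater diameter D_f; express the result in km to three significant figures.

In SI: d = 1650 m, v = 15700 m/s.
ρ_i^0.35 = 1930^0.35 = 14.12
d^0.78 = 1650^0.78 = 323.3
v^0.45 = 15700^0.45 = 77.30
g^-0.2 = 1.35^-0.2 = 0.9417
D_tc = 0.0737 × 14.12 × 323.3 × 77.30 × 0.9417 = 24490 m
D_f = 1.2 × (24490)^1.08 = 65961 m
     = 65.96 km

D_f ≈ 66.0 km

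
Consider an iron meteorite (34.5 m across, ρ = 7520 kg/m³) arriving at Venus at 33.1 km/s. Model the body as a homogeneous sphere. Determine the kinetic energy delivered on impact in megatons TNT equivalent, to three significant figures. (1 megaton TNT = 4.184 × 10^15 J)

E ≈ 21.2 Mt TNT

v = 33100 m/s.
Mass m = (π/6) ρ d³ = (π/6) × 7520 × (34.5)³ = 1.617 × 10^8 kg
E = ½ m v² = 0.5 × 1.617 × 10^8 × (33100)² = 8.858 × 10^16 J
   = 8.858 × 10^16 / 4.184×10^15 = 21.17 Mt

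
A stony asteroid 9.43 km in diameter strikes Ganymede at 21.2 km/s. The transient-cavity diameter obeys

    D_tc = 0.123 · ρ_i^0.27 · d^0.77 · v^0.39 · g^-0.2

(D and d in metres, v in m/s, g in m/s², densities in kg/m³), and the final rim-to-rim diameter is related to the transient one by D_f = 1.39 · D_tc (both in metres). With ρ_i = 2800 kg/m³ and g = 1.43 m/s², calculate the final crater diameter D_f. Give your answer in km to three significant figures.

D_f ≈ 75.9 km

In SI: d = 9430 m, v = 21200 m/s.
ρ_i^0.27 = 2800^0.27 = 8.526
d^0.77 = 9430^0.77 = 1149
v^0.39 = 21200^0.39 = 48.67
g^-0.2 = 1.43^-0.2 = 0.9310
D_tc = 0.123 × 8.526 × 1149 × 48.67 × 0.9310 = 54600 m
D_f = 1.39 × 54600 = 75894 m
     = 75.89 km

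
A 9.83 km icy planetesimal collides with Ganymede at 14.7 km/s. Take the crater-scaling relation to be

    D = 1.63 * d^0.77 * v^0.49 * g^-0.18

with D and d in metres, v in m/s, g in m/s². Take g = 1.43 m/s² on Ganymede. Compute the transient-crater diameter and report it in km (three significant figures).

In SI units: d = 9830 m, v = 14700 m/s.
d^0.77 = 9830^0.77 = 1186
v^0.49 = 14700^0.49 = 110.2
g^-0.18 = 1.43^-0.18 = 0.9376
D = 1.63 × 1186 × 110.2 × 0.9376 = 1.997 × 10^5 m
   = 199.7 km

D ≈ 200 km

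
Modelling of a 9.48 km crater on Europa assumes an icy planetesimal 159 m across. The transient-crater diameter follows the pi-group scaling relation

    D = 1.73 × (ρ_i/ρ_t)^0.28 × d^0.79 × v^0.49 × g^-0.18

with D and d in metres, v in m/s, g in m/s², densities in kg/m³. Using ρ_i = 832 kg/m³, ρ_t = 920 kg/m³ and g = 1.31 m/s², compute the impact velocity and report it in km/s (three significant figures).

v ≈ 14.1 km/s

Rearranging for v: v = [D / (1.73 · (832/920)^0.28 · 159^0.79 · 1.31^-0.18)]^(1/0.49).
D = 9480 m.
(832/920)^0.28 = 0.9722
159^0.79 = 54.84
1.31^-0.18 = 0.9526
Denominator = 1.73 × 0.9722 × 54.84 × 0.9526 = 87.86
D / 87.86 = 9480 / 87.86 = 107.9
v = 107.9^(1/0.49) = 107.9^2.0408 = 14093 m/s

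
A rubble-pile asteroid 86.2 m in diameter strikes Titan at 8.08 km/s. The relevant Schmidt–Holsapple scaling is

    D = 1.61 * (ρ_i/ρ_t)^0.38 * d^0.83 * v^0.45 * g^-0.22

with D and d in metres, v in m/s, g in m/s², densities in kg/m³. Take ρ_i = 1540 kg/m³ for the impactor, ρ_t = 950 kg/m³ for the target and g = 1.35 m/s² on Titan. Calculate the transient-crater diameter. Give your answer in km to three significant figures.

D ≈ 4.19 km

In SI units: v = 8080 m/s.
(ρ_i/ρ_t)^0.38 = (1540/950)^0.38 = 1.201
d^0.83 = 86.2^0.83 = 40.41
v^0.45 = 8080^0.45 = 57.32
g^-0.22 = 1.35^-0.22 = 0.9361
D = 1.61 × 1.201 × 40.41 × 57.32 × 0.9361 = 4193 m
   = 4.193 km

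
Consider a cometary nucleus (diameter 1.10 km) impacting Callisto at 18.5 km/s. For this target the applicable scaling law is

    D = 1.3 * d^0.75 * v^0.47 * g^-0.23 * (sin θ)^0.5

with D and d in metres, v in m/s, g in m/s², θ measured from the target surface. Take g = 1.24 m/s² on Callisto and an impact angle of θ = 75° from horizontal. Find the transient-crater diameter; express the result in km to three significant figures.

In SI units: d = 1100 m, v = 18500 m/s.
d^0.75 = 1100^0.75 = 191.0
v^0.47 = 18500^0.47 = 101.3
g^-0.23 = 1.24^-0.23 = 0.9517
(sin 75°)^0.5 = 0.9659^0.5 = 0.9828
D = 1.3 × 191.0 × 101.3 × 0.9517 × 0.9828 = 23526 m
   = 23.53 km

D ≈ 23.5 km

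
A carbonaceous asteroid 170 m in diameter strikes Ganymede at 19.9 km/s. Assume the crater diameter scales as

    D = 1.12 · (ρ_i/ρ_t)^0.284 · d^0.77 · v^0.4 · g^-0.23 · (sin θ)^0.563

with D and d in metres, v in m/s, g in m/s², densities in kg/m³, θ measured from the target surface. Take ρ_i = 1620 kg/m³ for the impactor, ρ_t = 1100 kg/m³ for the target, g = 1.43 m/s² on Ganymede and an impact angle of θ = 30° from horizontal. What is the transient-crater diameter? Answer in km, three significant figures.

D ≈ 2.13 km

In SI units: v = 19900 m/s.
(ρ_i/ρ_t)^0.284 = (1620/1100)^0.284 = 1.116
d^0.77 = 170^0.77 = 52.17
v^0.4 = 19900^0.4 = 52.43
g^-0.23 = 1.43^-0.23 = 0.9210
(sin 30°)^0.563 = 0.5000^0.563 = 0.6769
D = 1.12 × 1.116 × 52.17 × 52.43 × 0.9210 × 0.6769 = 2131 m
   = 2.131 km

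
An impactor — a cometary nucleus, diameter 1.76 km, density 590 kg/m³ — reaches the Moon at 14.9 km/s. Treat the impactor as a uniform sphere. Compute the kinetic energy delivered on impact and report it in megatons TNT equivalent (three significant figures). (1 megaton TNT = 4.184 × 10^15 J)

E ≈ 44700 Mt TNT

d = 1760 m; v = 14900 m/s.
Mass m = (π/6) ρ d³ = (π/6) × 590 × (1760)³ = 1.684 × 10^12 kg
E = ½ m v² = 0.5 × 1.684 × 10^12 × (14900)² = 1.869 × 10^20 J
   = 1.869 × 10^20 / 4.184×10^15 = 44670 Mt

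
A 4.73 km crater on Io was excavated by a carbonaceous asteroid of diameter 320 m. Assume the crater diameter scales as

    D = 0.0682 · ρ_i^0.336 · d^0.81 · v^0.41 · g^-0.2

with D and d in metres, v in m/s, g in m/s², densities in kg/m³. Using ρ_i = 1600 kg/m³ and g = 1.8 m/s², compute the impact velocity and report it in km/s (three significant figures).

v ≈ 22.8 km/s

Rearranging for v: v = [D / (0.0682 · 1600^0.336 · 320^0.81 · 1.8^-0.2)]^(1/0.41).
D = 4730 m.
1600^0.336 = 11.93
320^0.81 = 106.9
1.8^-0.2 = 0.8891
Denominator = 0.0682 × 11.93 × 106.9 × 0.8891 = 77.33
D / 77.33 = 4730 / 77.33 = 61.17
v = 61.17^(1/0.41) = 61.17^2.439 = 22770 m/s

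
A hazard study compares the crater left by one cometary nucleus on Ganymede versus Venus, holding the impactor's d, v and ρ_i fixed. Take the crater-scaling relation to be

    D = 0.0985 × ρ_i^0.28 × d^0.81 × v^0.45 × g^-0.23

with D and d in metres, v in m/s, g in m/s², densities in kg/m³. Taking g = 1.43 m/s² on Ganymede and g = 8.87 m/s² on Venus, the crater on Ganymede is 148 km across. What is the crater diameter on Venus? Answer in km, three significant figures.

D ≈ 97.3 km

All impactor-dependent factors cancel in the ratio, leaving D_Venus/D_Ganymede = (g_Venus/g_Ganymede)^-0.23.
(8.87/1.43)^-0.23 = 6.203^-0.23 = 0.6572
D_Venus = 0.6572 × 148 km = 97.3 km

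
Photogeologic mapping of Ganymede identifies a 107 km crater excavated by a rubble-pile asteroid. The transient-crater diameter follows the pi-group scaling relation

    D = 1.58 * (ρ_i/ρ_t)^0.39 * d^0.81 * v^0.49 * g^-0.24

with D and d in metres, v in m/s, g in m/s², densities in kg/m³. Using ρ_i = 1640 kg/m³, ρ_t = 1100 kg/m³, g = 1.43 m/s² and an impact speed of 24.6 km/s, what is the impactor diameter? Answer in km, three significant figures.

d ≈ 1.86 km

Rearranging for d: d = [D / (1.58 · (1640/1100)^0.39 · 24600^0.49 · 1.43^-0.24)]^(1/0.81).
D = 107000 m.
(1640/1100)^0.39 = 1.169
24600^0.49 = 141.8
1.43^-0.24 = 0.9177
Denominator = 1.58 × 1.169 × 141.8 × 0.9177 = 240.4
D / 240.4 = 107000 / 240.4 = 445.1
d = 445.1^(1/0.81) = 445.1^1.2346 = 1861 m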